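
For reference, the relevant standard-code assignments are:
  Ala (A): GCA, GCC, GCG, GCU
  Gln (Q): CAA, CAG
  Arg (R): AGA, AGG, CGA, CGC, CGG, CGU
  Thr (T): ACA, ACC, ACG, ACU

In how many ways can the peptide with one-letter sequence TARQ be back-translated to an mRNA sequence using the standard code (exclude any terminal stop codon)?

Thr: 4 codons.
Ala: 4 codons.
Arg: 6 codons.
Gln: 2 codons.
4 × 4 × 6 × 2 = 192.

192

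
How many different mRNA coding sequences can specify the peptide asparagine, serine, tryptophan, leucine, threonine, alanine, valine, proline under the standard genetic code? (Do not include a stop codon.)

18432

Asn: 2 codons.
Ser: 6 codons.
Trp: 1 codon.
Leu: 6 codons.
Thr: 4 codons.
Ala: 4 codons.
Val: 4 codons.
Pro: 4 codons.
2 × 6 × 1 × 6 × 4 × 4 × 4 × 4 = 18432.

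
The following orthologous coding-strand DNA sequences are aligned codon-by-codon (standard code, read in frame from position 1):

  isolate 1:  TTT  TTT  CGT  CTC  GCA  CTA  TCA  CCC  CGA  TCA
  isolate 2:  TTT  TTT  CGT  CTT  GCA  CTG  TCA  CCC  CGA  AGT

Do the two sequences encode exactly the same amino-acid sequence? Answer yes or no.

Codon 1: TTT Phe / TTT Phe — identical.
Codon 2: TTT Phe / TTT Phe — identical.
Codon 3: CGT Arg / CGT Arg — identical.
Codon 4: CTC Leu / CTT Leu — synonymous.
Codon 5: GCA Ala / GCA Ala — identical.
Codon 6: CTA Leu / CTG Leu — synonymous.
Codon 7: TCA Ser / TCA Ser — identical.
Codon 8: CCC Pro / CCC Pro — identical.
Codon 9: CGA Arg / CGA Arg — identical.
Codon 10: TCA Ser / AGT Ser — synonymous.
Nonsynonymous differences: 0 → same protein.

yes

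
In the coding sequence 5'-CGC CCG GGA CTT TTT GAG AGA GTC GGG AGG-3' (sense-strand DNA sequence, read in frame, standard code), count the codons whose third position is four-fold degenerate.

Codon 1 CGC (Arg): third position 4-fold.
Codon 2 CCG (Pro): third position 4-fold.
Codon 3 GGA (Gly): third position 4-fold.
Codon 4 CTT (Leu): third position 4-fold.
Codon 5 TTT (Phe): third position 2-fold.
Codon 6 GAG (Glu): third position 2-fold.
Codon 7 AGA (Arg): third position 2-fold.
Codon 8 GTC (Val): third position 4-fold.
Codon 9 GGG (Gly): third position 4-fold.
Codon 10 AGG (Arg): third position 2-fold.
Four-fold degenerate third positions: 6.

6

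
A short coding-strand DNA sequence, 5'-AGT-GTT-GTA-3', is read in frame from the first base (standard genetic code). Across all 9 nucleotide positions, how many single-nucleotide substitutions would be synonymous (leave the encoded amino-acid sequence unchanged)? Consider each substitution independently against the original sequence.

Codon 1 (AGT, Ser): 1 synonymous substitution.
Codon 2 (GTT, Val): 3 synonymous substitutions.
Codon 3 (GTA, Val): 3 synonymous substitutions.
Total: 1 + 3 + 3 = 7.

7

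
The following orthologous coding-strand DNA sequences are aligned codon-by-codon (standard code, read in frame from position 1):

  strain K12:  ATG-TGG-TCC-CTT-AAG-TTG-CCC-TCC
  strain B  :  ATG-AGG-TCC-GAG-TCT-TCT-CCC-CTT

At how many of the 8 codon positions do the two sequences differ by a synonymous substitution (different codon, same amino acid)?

0

Codon 1: ATG Met / ATG Met — identical.
Codon 2: TGG Trp / AGG Arg — nonsynonymous.
Codon 3: TCC Ser / TCC Ser — identical.
Codon 4: CTT Leu / GAG Glu — nonsynonymous.
Codon 5: AAG Lys / TCT Ser — nonsynonymous.
Codon 6: TTG Leu / TCT Ser — nonsynonymous.
Codon 7: CCC Pro / CCC Pro — identical.
Codon 8: TCC Ser / CTT Leu — nonsynonymous.
Synonymous differences: 0.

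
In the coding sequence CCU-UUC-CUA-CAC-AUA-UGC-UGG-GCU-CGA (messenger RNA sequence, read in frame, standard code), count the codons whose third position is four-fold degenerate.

Codon 1 CCU (Pro): third position 4-fold.
Codon 2 UUC (Phe): third position 2-fold.
Codon 3 CUA (Leu): third position 4-fold.
Codon 4 CAC (His): third position 2-fold.
Codon 5 AUA (Ile): third position 3-fold.
Codon 6 UGC (Cys): third position 2-fold.
Codon 7 UGG (Trp): third position 1-fold.
Codon 8 GCU (Ala): third position 4-fold.
Codon 9 CGA (Arg): third position 4-fold.
Four-fold degenerate third positions: 4.

4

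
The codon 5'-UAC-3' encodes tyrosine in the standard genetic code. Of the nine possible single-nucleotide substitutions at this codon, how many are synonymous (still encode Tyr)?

1

Position 1: none → 0 synonymous.
Position 2: none → 0 synonymous.
Position 3: UAU → 1 synonymous.
Total: 0 + 0 + 1 = 1.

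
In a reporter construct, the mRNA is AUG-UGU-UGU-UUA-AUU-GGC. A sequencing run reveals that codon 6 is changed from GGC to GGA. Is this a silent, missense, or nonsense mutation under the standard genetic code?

Position 18 falls in codon 6: GGC → Gly.
After the substitution the codon is GGA → Gly.
Both encode Gly, so the change is synonymous.

silent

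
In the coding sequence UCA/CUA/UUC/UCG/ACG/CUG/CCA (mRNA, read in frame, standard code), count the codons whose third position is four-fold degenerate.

Codon 1 UCA (Ser): third position 4-fold.
Codon 2 CUA (Leu): third position 4-fold.
Codon 3 UUC (Phe): third position 2-fold.
Codon 4 UCG (Ser): third position 4-fold.
Codon 5 ACG (Thr): third position 4-fold.
Codon 6 CUG (Leu): third position 4-fold.
Codon 7 CCA (Pro): third position 4-fold.
Four-fold degenerate third positions: 6.

6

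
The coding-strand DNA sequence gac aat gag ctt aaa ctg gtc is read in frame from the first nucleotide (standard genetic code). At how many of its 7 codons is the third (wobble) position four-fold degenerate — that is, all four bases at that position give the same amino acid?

Codon 1 GAC (Asp): third position 2-fold.
Codon 2 AAT (Asn): third position 2-fold.
Codon 3 GAG (Glu): third position 2-fold.
Codon 4 CTT (Leu): third position 4-fold.
Codon 5 AAA (Lys): third position 2-fold.
Codon 6 CTG (Leu): third position 4-fold.
Codon 7 GTC (Val): third position 4-fold.
Four-fold degenerate third positions: 3.

3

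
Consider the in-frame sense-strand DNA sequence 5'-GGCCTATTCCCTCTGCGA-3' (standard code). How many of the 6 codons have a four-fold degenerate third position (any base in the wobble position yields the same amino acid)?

Codon 1 GGC (Gly): third position 4-fold.
Codon 2 CTA (Leu): third position 4-fold.
Codon 3 TTC (Phe): third position 2-fold.
Codon 4 CCT (Pro): third position 4-fold.
Codon 5 CTG (Leu): third position 4-fold.
Codon 6 CGA (Arg): third position 4-fold.
Four-fold degenerate third positions: 5.

5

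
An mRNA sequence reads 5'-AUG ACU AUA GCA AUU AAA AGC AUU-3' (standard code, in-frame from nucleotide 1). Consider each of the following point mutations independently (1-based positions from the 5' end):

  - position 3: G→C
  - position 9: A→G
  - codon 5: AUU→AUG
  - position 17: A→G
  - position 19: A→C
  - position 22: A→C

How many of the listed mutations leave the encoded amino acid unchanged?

Codon 1: AUG (Met) → AUC (Ile) — missense.
Codon 3: AUA (Ile) → AUG (Met) — missense.
Codon 5: AUU (Ile) → AUG (Met) — missense.
Codon 6: AAA (Lys) → AGA (Arg) — missense.
Codon 7: AGC (Ser) → CGC (Arg) — missense.
Codon 8: AUU (Ile) → CUU (Leu) — missense.
Synonymous: 0 of 6.

0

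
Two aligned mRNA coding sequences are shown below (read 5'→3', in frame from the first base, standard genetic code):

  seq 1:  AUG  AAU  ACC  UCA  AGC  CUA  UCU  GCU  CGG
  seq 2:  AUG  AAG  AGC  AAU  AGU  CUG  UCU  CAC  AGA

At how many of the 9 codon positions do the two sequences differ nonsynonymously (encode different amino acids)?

4

Codon 1: AUG Met / AUG Met — identical.
Codon 2: AAU Asn / AAG Lys — nonsynonymous.
Codon 3: ACC Thr / AGC Ser — nonsynonymous.
Codon 4: UCA Ser / AAU Asn — nonsynonymous.
Codon 5: AGC Ser / AGU Ser — synonymous.
Codon 6: CUA Leu / CUG Leu — synonymous.
Codon 7: UCU Ser / UCU Ser — identical.
Codon 8: GCU Ala / CAC His — nonsynonymous.
Codon 9: CGG Arg / AGA Arg — synonymous.
Nonsynonymous differences: 4.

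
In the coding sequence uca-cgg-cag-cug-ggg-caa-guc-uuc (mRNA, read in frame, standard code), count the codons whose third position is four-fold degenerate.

Codon 1 UCA (Ser): third position 4-fold.
Codon 2 CGG (Arg): third position 4-fold.
Codon 3 CAG (Gln): third position 2-fold.
Codon 4 CUG (Leu): third position 4-fold.
Codon 5 GGG (Gly): third position 4-fold.
Codon 6 CAA (Gln): third position 2-fold.
Codon 7 GUC (Val): third position 4-fold.
Codon 8 UUC (Phe): third position 2-fold.
Four-fold degenerate third positions: 5.

5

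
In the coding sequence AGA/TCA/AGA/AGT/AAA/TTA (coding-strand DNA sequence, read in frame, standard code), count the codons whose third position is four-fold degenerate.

1

Codon 1 AGA (Arg): third position 2-fold.
Codon 2 TCA (Ser): third position 4-fold.
Codon 3 AGA (Arg): third position 2-fold.
Codon 4 AGT (Ser): third position 2-fold.
Codon 5 AAA (Lys): third position 2-fold.
Codon 6 TTA (Leu): third position 2-fold.
Four-fold degenerate third positions: 1.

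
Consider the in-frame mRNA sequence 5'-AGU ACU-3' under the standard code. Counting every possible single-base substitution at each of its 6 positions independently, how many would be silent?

4

Codon 1 (AGU, Ser): 1 synonymous substitution.
Codon 2 (ACU, Thr): 3 synonymous substitutions.
Total: 1 + 3 = 4.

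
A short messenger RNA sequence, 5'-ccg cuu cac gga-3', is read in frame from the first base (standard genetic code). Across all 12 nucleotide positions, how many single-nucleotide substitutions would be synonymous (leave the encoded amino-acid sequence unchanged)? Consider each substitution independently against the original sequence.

Codon 1 (CCG, Pro): 3 synonymous substitutions.
Codon 2 (CUU, Leu): 3 synonymous substitutions.
Codon 3 (CAC, His): 1 synonymous substitution.
Codon 4 (GGA, Gly): 3 synonymous substitutions.
Total: 3 + 3 + 1 + 3 = 10.

10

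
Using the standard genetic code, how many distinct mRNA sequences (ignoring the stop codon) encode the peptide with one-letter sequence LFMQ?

Leu: 6 codons.
Phe: 2 codons.
Met: 1 codon.
Gln: 2 codons.
6 × 2 × 1 × 2 = 24.

24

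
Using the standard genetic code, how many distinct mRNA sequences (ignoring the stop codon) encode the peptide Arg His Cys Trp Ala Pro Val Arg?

9216

Arg: 6 codons.
His: 2 codons.
Cys: 2 codons.
Trp: 1 codon.
Ala: 4 codons.
Pro: 4 codons.
Val: 4 codons.
Arg: 6 codons.
6 × 2 × 2 × 1 × 4 × 4 × 4 × 6 = 9216.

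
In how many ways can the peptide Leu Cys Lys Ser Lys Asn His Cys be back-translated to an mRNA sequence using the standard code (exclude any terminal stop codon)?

Leu: 6 codons.
Cys: 2 codons.
Lys: 2 codons.
Ser: 6 codons.
Lys: 2 codons.
Asn: 2 codons.
His: 2 codons.
Cys: 2 codons.
6 × 2 × 2 × 6 × 2 × 2 × 2 × 2 = 2304.

2304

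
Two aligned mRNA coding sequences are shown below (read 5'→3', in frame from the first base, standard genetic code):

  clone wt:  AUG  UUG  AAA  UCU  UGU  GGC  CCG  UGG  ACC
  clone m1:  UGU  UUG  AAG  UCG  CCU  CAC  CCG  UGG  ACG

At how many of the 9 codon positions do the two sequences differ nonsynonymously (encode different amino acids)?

Codon 1: AUG Met / UGU Cys — nonsynonymous.
Codon 2: UUG Leu / UUG Leu — identical.
Codon 3: AAA Lys / AAG Lys — synonymous.
Codon 4: UCU Ser / UCG Ser — synonymous.
Codon 5: UGU Cys / CCU Pro — nonsynonymous.
Codon 6: GGC Gly / CAC His — nonsynonymous.
Codon 7: CCG Pro / CCG Pro — identical.
Codon 8: UGG Trp / UGG Trp — identical.
Codon 9: ACC Thr / ACG Thr — synonymous.
Nonsynonymous differences: 3.

3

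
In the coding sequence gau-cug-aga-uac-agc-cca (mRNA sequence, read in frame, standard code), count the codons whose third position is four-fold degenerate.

Codon 1 GAU (Asp): third position 2-fold.
Codon 2 CUG (Leu): third position 4-fold.
Codon 3 AGA (Arg): third position 2-fold.
Codon 4 UAC (Tyr): third position 2-fold.
Codon 5 AGC (Ser): third position 2-fold.
Codon 6 CCA (Pro): third position 4-fold.
Four-fold degenerate third positions: 2.

2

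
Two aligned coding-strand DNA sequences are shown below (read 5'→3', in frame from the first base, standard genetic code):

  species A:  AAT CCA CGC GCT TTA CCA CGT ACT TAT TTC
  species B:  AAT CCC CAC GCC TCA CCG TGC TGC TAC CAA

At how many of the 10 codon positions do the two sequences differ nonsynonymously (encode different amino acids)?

5

Codon 1: AAT Asn / AAT Asn — identical.
Codon 2: CCA Pro / CCC Pro — synonymous.
Codon 3: CGC Arg / CAC His — nonsynonymous.
Codon 4: GCT Ala / GCC Ala — synonymous.
Codon 5: TTA Leu / TCA Ser — nonsynonymous.
Codon 6: CCA Pro / CCG Pro — synonymous.
Codon 7: CGT Arg / TGC Cys — nonsynonymous.
Codon 8: ACT Thr / TGC Cys — nonsynonymous.
Codon 9: TAT Tyr / TAC Tyr — synonymous.
Codon 10: TTC Phe / CAA Gln — nonsynonymous.
Nonsynonymous differences: 5.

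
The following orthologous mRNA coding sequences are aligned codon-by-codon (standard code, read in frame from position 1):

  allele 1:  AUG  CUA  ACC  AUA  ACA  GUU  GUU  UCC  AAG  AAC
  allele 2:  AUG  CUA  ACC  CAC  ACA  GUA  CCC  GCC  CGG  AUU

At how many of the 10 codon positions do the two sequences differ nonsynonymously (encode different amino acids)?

5

Codon 1: AUG Met / AUG Met — identical.
Codon 2: CUA Leu / CUA Leu — identical.
Codon 3: ACC Thr / ACC Thr — identical.
Codon 4: AUA Ile / CAC His — nonsynonymous.
Codon 5: ACA Thr / ACA Thr — identical.
Codon 6: GUU Val / GUA Val — synonymous.
Codon 7: GUU Val / CCC Pro — nonsynonymous.
Codon 8: UCC Ser / GCC Ala — nonsynonymous.
Codon 9: AAG Lys / CGG Arg — nonsynonymous.
Codon 10: AAC Asn / AUU Ile — nonsynonymous.
Nonsynonymous differences: 5.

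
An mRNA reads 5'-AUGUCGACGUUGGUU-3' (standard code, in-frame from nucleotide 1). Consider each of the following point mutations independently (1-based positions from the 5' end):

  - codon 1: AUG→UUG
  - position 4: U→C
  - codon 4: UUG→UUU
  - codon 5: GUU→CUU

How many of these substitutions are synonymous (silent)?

Codon 1: AUG (Met) → UUG (Leu) — missense.
Codon 2: UCG (Ser) → CCG (Pro) — missense.
Codon 4: UUG (Leu) → UUU (Phe) — missense.
Codon 5: GUU (Val) → CUU (Leu) — missense.
Synonymous: 0 of 4.

0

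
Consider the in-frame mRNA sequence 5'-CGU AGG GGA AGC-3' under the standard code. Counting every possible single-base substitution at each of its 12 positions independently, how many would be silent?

Codon 1 (CGU, Arg): 3 synonymous substitutions.
Codon 2 (AGG, Arg): 2 synonymous substitutions.
Codon 3 (GGA, Gly): 3 synonymous substitutions.
Codon 4 (AGC, Ser): 1 synonymous substitution.
Total: 3 + 2 + 3 + 1 = 9.

9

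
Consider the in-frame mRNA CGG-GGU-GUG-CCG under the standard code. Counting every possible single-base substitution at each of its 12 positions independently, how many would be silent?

Codon 1 (CGG, Arg): 4 synonymous substitutions.
Codon 2 (GGU, Gly): 3 synonymous substitutions.
Codon 3 (GUG, Val): 3 synonymous substitutions.
Codon 4 (CCG, Pro): 3 synonymous substitutions.
Total: 4 + 3 + 3 + 3 = 13.

13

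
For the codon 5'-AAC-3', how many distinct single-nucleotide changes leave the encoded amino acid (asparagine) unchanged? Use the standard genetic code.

Position 1: none → 0 synonymous.
Position 2: none → 0 synonymous.
Position 3: AAU → 1 synonymous.
Total: 0 + 0 + 1 = 1.

1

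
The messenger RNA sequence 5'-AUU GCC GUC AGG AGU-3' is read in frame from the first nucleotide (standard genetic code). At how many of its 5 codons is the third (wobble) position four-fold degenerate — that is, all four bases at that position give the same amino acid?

Codon 1 AUU (Ile): third position 3-fold.
Codon 2 GCC (Ala): third position 4-fold.
Codon 3 GUC (Val): third position 4-fold.
Codon 4 AGG (Arg): third position 2-fold.
Codon 5 AGU (Ser): third position 2-fold.
Four-fold degenerate third positions: 2.

2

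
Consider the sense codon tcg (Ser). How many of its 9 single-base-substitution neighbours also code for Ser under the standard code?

Position 1: none → 0 synonymous.
Position 2: none → 0 synonymous.
Position 3: TCT, TCC, TCA → 3 synonymous.
Total: 0 + 0 + 3 = 3.

3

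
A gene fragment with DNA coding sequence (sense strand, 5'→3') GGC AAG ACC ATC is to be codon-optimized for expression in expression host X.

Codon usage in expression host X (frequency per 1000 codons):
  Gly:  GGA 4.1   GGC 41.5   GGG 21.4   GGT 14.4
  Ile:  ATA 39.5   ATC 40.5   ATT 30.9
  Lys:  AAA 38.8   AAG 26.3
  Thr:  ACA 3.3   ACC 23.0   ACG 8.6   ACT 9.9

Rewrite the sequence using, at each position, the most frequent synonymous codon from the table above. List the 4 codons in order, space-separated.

GGC AAA ACC ATC

Codon 1 (Gly): best is GGC at 41.5.
Codon 2 (Lys): best is AAA at 38.8.
Codon 3 (Thr): best is ACC at 23.0.
Codon 4 (Ile): best is ATC at 40.5.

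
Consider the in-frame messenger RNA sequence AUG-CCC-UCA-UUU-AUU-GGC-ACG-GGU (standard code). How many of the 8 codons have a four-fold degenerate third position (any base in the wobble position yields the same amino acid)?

Codon 1 AUG (Met): third position 1-fold.
Codon 2 CCC (Pro): third position 4-fold.
Codon 3 UCA (Ser): third position 4-fold.
Codon 4 UUU (Phe): third position 2-fold.
Codon 5 AUU (Ile): third position 3-fold.
Codon 6 GGC (Gly): third position 4-fold.
Codon 7 ACG (Thr): third position 4-fold.
Codon 8 GGU (Gly): third position 4-fold.
Four-fold degenerate third positions: 5.

5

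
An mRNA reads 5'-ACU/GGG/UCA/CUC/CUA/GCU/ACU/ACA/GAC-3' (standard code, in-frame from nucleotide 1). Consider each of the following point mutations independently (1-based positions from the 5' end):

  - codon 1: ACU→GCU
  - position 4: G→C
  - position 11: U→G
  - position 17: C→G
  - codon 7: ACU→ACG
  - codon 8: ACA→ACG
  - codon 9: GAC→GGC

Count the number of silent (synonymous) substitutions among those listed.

Codon 1: ACU (Thr) → GCU (Ala) — missense.
Codon 2: GGG (Gly) → CGG (Arg) — missense.
Codon 4: CUC (Leu) → CGC (Arg) — missense.
Codon 6: GCU (Ala) → GGU (Gly) — missense.
Codon 7: ACU (Thr) → ACG (Thr) — synonymous.
Codon 8: ACA (Thr) → ACG (Thr) — synonymous.
Codon 9: GAC (Asp) → GGC (Gly) — missense.
Synonymous: 2 of 7.

2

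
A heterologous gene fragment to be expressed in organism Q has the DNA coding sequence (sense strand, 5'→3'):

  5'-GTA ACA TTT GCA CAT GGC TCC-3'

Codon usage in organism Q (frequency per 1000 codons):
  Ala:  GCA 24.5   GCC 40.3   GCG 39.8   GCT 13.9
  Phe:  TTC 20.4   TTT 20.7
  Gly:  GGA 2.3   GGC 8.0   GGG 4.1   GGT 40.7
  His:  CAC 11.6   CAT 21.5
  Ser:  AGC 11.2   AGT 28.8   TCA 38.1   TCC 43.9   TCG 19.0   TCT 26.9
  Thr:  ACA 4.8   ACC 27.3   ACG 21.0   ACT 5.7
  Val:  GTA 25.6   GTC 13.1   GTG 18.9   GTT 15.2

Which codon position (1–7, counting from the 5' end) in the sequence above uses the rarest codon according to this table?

Codon 1 GTA (Val): 25.6 per 1000.
Codon 2 ACA (Thr): 4.8 per 1000.
Codon 3 TTT (Phe): 20.7 per 1000.
Codon 4 GCA (Ala): 24.5 per 1000.
Codon 5 CAT (His): 21.5 per 1000.
Codon 6 GGC (Gly): 8.0 per 1000.
Codon 7 TCC (Ser): 43.9 per 1000.
Lowest frequency is 4.8 at codon 2.

2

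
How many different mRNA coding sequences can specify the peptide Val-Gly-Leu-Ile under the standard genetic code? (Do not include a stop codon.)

288

Val: 4 codons.
Gly: 4 codons.
Leu: 6 codons.
Ile: 3 codons.
4 × 4 × 6 × 3 = 288.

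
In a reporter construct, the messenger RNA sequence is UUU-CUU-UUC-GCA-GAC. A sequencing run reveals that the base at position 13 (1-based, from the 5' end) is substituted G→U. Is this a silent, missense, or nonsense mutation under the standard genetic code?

Position 13 falls in codon 5: GAC → Asp.
After the substitution the codon is UAC → Tyr.
Asp ≠ Tyr, so this is a missense mutation.

missense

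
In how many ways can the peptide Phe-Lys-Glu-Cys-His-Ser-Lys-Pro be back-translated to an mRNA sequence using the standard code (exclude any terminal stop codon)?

1536

Phe: 2 codons.
Lys: 2 codons.
Glu: 2 codons.
Cys: 2 codons.
His: 2 codons.
Ser: 6 codons.
Lys: 2 codons.
Pro: 4 codons.
2 × 2 × 2 × 2 × 2 × 6 × 2 × 4 = 1536.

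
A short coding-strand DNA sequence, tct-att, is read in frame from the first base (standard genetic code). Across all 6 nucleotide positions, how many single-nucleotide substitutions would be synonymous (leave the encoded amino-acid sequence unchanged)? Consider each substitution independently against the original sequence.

Codon 1 (TCT, Ser): 3 synonymous substitutions.
Codon 2 (ATT, Ile): 2 synonymous substitutions.
Total: 3 + 2 = 5.

5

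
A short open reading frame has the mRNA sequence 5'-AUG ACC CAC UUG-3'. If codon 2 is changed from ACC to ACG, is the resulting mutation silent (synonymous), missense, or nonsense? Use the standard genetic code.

Position 6 falls in codon 2: ACC → Thr.
After the substitution the codon is ACG → Thr.
Both encode Thr, so the change is synonymous.

silent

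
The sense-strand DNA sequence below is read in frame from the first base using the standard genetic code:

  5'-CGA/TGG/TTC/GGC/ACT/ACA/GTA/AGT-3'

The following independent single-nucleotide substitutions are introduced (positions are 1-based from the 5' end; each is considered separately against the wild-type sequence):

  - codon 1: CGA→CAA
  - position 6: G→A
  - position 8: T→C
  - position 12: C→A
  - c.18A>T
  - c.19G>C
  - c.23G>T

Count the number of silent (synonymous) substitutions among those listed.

Codon 1: CGA (Arg) → CAA (Gln) — missense.
Codon 2: TGG (Trp) → TGA (Stop) — nonsense.
Codon 3: TTC (Phe) → TCC (Ser) — missense.
Codon 4: GGC (Gly) → GGA (Gly) — synonymous.
Codon 6: ACA (Thr) → ACT (Thr) — synonymous.
Codon 7: GTA (Val) → CTA (Leu) — missense.
Codon 8: AGT (Ser) → ATT (Ile) — missense.
Synonymous: 2 of 7.

2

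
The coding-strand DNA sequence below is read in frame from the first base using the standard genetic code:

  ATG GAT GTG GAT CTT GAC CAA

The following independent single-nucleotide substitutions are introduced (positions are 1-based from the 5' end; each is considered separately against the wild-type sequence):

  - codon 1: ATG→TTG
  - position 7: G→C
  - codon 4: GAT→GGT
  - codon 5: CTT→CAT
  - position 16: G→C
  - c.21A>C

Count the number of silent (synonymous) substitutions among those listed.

0

Codon 1: ATG (Met) → TTG (Leu) — missense.
Codon 3: GTG (Val) → CTG (Leu) — missense.
Codon 4: GAT (Asp) → GGT (Gly) — missense.
Codon 5: CTT (Leu) → CAT (His) — missense.
Codon 6: GAC (Asp) → CAC (His) — missense.
Codon 7: CAA (Gln) → CAC (His) — missense.
Synonymous: 0 of 6.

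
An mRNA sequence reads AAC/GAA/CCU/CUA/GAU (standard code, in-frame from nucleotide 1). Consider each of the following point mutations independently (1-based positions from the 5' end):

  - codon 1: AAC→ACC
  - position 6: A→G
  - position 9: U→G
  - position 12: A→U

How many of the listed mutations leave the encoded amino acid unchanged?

3

Codon 1: AAC (Asn) → ACC (Thr) — missense.
Codon 2: GAA (Glu) → GAG (Glu) — synonymous.
Codon 3: CCU (Pro) → CCG (Pro) — synonymous.
Codon 4: CUA (Leu) → CUU (Leu) — synonymous.
Synonymous: 3 of 4.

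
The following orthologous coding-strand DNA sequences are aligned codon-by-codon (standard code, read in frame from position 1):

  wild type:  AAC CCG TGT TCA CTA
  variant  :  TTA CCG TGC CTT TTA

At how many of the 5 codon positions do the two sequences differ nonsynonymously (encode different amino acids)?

Codon 1: AAC Asn / TTA Leu — nonsynonymous.
Codon 2: CCG Pro / CCG Pro — identical.
Codon 3: TGT Cys / TGC Cys — synonymous.
Codon 4: TCA Ser / CTT Leu — nonsynonymous.
Codon 5: CTA Leu / TTA Leu — synonymous.
Nonsynonymous differences: 2.

2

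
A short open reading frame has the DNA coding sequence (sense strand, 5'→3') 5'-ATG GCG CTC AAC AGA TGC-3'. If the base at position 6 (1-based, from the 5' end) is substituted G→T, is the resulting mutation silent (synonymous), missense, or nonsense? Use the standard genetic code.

silent

Position 6 falls in codon 2: GCG → Ala.
After the substitution the codon is GCT → Ala.
Both encode Ala, so the change is synonymous.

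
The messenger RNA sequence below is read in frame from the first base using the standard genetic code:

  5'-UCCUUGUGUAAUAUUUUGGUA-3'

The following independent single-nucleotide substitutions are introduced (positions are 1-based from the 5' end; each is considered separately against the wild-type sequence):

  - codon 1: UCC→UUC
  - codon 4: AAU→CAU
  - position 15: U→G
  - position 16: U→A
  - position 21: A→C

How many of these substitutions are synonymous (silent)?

1

Codon 1: UCC (Ser) → UUC (Phe) — missense.
Codon 4: AAU (Asn) → CAU (His) — missense.
Codon 5: AUU (Ile) → AUG (Met) — missense.
Codon 6: UUG (Leu) → AUG (Met) — missense.
Codon 7: GUA (Val) → GUC (Val) — synonymous.
Synonymous: 1 of 5.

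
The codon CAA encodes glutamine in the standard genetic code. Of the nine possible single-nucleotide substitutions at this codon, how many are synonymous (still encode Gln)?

Position 1: none → 0 synonymous.
Position 2: none → 0 synonymous.
Position 3: CAG → 1 synonymous.
Total: 0 + 0 + 1 = 1.

1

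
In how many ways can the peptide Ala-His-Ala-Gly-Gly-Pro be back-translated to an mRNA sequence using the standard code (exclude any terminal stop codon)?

2048

Ala: 4 codons.
His: 2 codons.
Ala: 4 codons.
Gly: 4 codons.
Gly: 4 codons.
Pro: 4 codons.
4 × 2 × 4 × 4 × 4 × 4 = 2048.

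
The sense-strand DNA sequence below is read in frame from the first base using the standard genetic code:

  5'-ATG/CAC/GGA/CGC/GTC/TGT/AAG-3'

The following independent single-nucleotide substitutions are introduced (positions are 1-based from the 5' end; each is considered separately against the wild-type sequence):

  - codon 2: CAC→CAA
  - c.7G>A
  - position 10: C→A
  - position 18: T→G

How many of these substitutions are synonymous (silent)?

0

Codon 2: CAC (His) → CAA (Gln) — missense.
Codon 3: GGA (Gly) → AGA (Arg) — missense.
Codon 4: CGC (Arg) → AGC (Ser) — missense.
Codon 6: TGT (Cys) → TGG (Trp) — missense.
Synonymous: 0 of 4.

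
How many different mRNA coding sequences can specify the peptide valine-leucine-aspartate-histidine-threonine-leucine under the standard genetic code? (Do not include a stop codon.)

Val: 4 codons.
Leu: 6 codons.
Asp: 2 codons.
His: 2 codons.
Thr: 4 codons.
Leu: 6 codons.
4 × 6 × 2 × 2 × 4 × 6 = 2304.

2304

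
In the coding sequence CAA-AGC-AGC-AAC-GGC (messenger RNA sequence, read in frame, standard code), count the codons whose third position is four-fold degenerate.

Codon 1 CAA (Gln): third position 2-fold.
Codon 2 AGC (Ser): third position 2-fold.
Codon 3 AGC (Ser): third position 2-fold.
Codon 4 AAC (Asn): third position 2-fold.
Codon 5 GGC (Gly): third position 4-fold.
Four-fold degenerate third positions: 1.

1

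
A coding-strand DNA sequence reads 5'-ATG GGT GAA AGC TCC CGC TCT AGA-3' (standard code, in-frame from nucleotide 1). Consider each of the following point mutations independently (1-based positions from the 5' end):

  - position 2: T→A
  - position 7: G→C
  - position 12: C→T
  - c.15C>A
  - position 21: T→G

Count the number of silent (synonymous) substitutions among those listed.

Codon 1: ATG (Met) → AAG (Lys) — missense.
Codon 3: GAA (Glu) → CAA (Gln) — missense.
Codon 4: AGC (Ser) → AGT (Ser) — synonymous.
Codon 5: TCC (Ser) → TCA (Ser) — synonymous.
Codon 7: TCT (Ser) → TCG (Ser) — synonymous.
Synonymous: 3 of 5.

3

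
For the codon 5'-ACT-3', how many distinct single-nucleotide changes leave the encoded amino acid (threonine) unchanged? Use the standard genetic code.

Position 1: none → 0 synonymous.
Position 2: none → 0 synonymous.
Position 3: ACC, ACA, ACG → 3 synonymous.
Total: 0 + 0 + 3 = 3.

3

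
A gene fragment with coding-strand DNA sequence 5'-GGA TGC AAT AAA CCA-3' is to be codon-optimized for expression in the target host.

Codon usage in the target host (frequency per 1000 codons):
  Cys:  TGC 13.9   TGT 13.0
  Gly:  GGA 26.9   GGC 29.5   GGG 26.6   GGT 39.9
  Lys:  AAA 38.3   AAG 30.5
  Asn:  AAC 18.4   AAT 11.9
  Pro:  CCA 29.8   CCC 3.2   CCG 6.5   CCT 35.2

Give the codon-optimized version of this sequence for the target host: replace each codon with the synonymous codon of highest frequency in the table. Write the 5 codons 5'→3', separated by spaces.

GGT TGC AAC AAA CCT

Codon 1 (Gly): best is GGT at 39.9.
Codon 2 (Cys): best is TGC at 13.9.
Codon 3 (Asn): best is AAC at 18.4.
Codon 4 (Lys): best is AAA at 38.3.
Codon 5 (Pro): best is CCT at 35.2.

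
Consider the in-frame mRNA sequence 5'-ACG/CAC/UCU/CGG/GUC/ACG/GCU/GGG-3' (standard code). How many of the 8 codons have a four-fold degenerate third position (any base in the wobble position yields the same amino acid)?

7

Codon 1 ACG (Thr): third position 4-fold.
Codon 2 CAC (His): third position 2-fold.
Codon 3 UCU (Ser): third position 4-fold.
Codon 4 CGG (Arg): third position 4-fold.
Codon 5 GUC (Val): third position 4-fold.
Codon 6 ACG (Thr): third position 4-fold.
Codon 7 GCU (Ala): third position 4-fold.
Codon 8 GGG (Gly): third position 4-fold.
Four-fold degenerate third positions: 7.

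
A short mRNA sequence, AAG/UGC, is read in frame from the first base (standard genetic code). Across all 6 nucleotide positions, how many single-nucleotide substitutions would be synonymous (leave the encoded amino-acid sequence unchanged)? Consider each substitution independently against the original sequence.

2

Codon 1 (AAG, Lys): 1 synonymous substitution.
Codon 2 (UGC, Cys): 1 synonymous substitution.
Total: 1 + 1 = 2.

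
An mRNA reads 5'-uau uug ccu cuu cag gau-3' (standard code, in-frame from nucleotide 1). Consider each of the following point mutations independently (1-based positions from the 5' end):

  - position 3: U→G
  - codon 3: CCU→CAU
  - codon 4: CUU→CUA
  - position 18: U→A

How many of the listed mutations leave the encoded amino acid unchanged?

Codon 1: UAU (Tyr) → UAG (Stop) — nonsense.
Codon 3: CCU (Pro) → CAU (His) — missense.
Codon 4: CUU (Leu) → CUA (Leu) — synonymous.
Codon 6: GAU (Asp) → GAA (Glu) — missense.
Synonymous: 1 of 4.

1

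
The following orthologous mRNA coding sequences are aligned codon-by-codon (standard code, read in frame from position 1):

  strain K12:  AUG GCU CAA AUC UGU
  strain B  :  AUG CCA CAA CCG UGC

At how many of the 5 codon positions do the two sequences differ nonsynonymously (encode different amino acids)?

Codon 1: AUG Met / AUG Met — identical.
Codon 2: GCU Ala / CCA Pro — nonsynonymous.
Codon 3: CAA Gln / CAA Gln — identical.
Codon 4: AUC Ile / CCG Pro — nonsynonymous.
Codon 5: UGU Cys / UGC Cys — synonymous.
Nonsynonymous differences: 2.

2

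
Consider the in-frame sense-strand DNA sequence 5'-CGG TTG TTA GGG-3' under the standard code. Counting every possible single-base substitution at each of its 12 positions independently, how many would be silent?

11

Codon 1 (CGG, Arg): 4 synonymous substitutions.
Codon 2 (TTG, Leu): 2 synonymous substitutions.
Codon 3 (TTA, Leu): 2 synonymous substitutions.
Codon 4 (GGG, Gly): 3 synonymous substitutions.
Total: 4 + 2 + 2 + 3 = 11.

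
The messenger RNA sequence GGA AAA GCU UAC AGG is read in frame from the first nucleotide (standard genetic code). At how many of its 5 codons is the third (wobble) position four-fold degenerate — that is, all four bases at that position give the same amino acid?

Codon 1 GGA (Gly): third position 4-fold.
Codon 2 AAA (Lys): third position 2-fold.
Codon 3 GCU (Ala): third position 4-fold.
Codon 4 UAC (Tyr): third position 2-fold.
Codon 5 AGG (Arg): third position 2-fold.
Four-fold degenerate third positions: 2.

2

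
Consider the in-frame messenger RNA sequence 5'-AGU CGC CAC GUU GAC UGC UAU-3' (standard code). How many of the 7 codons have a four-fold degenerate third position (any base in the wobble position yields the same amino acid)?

2

Codon 1 AGU (Ser): third position 2-fold.
Codon 2 CGC (Arg): third position 4-fold.
Codon 3 CAC (His): third position 2-fold.
Codon 4 GUU (Val): third position 4-fold.
Codon 5 GAC (Asp): third position 2-fold.
Codon 6 UGC (Cys): third position 2-fold.
Codon 7 UAU (Tyr): third position 2-fold.
Four-fold degenerate third positions: 2.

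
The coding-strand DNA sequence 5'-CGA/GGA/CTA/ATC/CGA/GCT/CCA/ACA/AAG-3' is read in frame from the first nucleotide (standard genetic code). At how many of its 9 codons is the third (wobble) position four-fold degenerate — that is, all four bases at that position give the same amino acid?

Codon 1 CGA (Arg): third position 4-fold.
Codon 2 GGA (Gly): third position 4-fold.
Codon 3 CTA (Leu): third position 4-fold.
Codon 4 ATC (Ile): third position 3-fold.
Codon 5 CGA (Arg): third position 4-fold.
Codon 6 GCT (Ala): third position 4-fold.
Codon 7 CCA (Pro): third position 4-fold.
Codon 8 ACA (Thr): third position 4-fold.
Codon 9 AAG (Lys): third position 2-fold.
Four-fold degenerate third positions: 7.

7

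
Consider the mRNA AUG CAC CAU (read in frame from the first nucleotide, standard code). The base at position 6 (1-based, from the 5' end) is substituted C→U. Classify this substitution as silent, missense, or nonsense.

Position 6 falls in codon 2: CAC → His.
After the substitution the codon is CAU → His.
Both encode His, so the change is synonymous.

silent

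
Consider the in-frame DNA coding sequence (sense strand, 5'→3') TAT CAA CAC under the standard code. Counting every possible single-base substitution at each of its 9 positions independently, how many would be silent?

3

Codon 1 (TAT, Tyr): 1 synonymous substitution.
Codon 2 (CAA, Gln): 1 synonymous substitution.
Codon 3 (CAC, His): 1 synonymous substitution.
Total: 1 + 1 + 1 = 3.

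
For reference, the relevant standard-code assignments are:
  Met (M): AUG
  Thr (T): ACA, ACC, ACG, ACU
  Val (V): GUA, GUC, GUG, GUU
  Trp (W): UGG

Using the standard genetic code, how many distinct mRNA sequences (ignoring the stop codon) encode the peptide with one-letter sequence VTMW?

Val: 4 codons.
Thr: 4 codons.
Met: 1 codon.
Trp: 1 codon.
4 × 4 × 1 × 1 = 16.

16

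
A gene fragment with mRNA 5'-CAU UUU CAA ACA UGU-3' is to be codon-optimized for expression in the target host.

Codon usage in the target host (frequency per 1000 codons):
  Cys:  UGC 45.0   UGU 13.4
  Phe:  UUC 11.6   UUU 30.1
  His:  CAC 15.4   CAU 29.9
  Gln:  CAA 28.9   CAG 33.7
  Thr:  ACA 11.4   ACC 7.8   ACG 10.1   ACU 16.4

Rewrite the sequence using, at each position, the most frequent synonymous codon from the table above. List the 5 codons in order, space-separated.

Codon 1 (His): best is CAU at 29.9.
Codon 2 (Phe): best is UUU at 30.1.
Codon 3 (Gln): best is CAG at 33.7.
Codon 4 (Thr): best is ACU at 16.4.
Codon 5 (Cys): best is UGC at 45.0.

CAU UUU CAG ACU UGC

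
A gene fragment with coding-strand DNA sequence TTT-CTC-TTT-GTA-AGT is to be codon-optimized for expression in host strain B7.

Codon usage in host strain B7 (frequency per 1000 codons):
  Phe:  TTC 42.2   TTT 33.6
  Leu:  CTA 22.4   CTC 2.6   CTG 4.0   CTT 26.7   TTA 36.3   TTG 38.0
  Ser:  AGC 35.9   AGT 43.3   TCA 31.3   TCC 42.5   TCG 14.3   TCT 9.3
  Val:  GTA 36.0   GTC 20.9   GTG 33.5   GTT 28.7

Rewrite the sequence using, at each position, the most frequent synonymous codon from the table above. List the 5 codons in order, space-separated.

Codon 1 (Phe): best is TTC at 42.2.
Codon 2 (Leu): best is TTG at 38.0.
Codon 3 (Phe): best is TTC at 42.2.
Codon 4 (Val): best is GTA at 36.0.
Codon 5 (Ser): best is AGT at 43.3.

TTC TTG TTC GTA AGT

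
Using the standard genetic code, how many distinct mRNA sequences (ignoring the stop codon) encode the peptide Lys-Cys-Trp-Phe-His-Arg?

Lys: 2 codons.
Cys: 2 codons.
Trp: 1 codon.
Phe: 2 codons.
His: 2 codons.
Arg: 6 codons.
2 × 2 × 1 × 2 × 2 × 6 = 96.

96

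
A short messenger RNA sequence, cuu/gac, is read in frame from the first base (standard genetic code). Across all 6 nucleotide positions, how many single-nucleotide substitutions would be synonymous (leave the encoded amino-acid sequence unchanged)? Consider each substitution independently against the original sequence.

4

Codon 1 (CUU, Leu): 3 synonymous substitutions.
Codon 2 (GAC, Asp): 1 synonymous substitution.
Total: 3 + 1 = 4.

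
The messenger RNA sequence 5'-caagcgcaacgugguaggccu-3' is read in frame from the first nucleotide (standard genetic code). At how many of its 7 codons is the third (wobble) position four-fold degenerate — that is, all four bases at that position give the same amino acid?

4

Codon 1 CAA (Gln): third position 2-fold.
Codon 2 GCG (Ala): third position 4-fold.
Codon 3 CAA (Gln): third position 2-fold.
Codon 4 CGU (Arg): third position 4-fold.
Codon 5 GGU (Gly): third position 4-fold.
Codon 6 AGG (Arg): third position 2-fold.
Codon 7 CCU (Pro): third position 4-fold.
Four-fold degenerate third positions: 4.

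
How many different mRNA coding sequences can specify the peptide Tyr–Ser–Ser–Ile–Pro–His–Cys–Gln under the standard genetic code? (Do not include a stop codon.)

6912

Tyr: 2 codons.
Ser: 6 codons.
Ser: 6 codons.
Ile: 3 codons.
Pro: 4 codons.
His: 2 codons.
Cys: 2 codons.
Gln: 2 codons.
2 × 6 × 6 × 3 × 4 × 2 × 2 × 2 = 6912.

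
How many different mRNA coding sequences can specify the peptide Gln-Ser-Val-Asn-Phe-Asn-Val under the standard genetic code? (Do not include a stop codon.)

1536

Gln: 2 codons.
Ser: 6 codons.
Val: 4 codons.
Asn: 2 codons.
Phe: 2 codons.
Asn: 2 codons.
Val: 4 codons.
2 × 6 × 4 × 2 × 2 × 2 × 4 = 1536.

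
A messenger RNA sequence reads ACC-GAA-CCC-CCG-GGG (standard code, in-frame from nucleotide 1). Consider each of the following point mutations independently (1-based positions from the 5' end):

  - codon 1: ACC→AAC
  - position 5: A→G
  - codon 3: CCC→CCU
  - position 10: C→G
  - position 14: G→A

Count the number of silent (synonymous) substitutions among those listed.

1

Codon 1: ACC (Thr) → AAC (Asn) — missense.
Codon 2: GAA (Glu) → GGA (Gly) — missense.
Codon 3: CCC (Pro) → CCU (Pro) — synonymous.
Codon 4: CCG (Pro) → GCG (Ala) — missense.
Codon 5: GGG (Gly) → GAG (Glu) — missense.
Synonymous: 1 of 5.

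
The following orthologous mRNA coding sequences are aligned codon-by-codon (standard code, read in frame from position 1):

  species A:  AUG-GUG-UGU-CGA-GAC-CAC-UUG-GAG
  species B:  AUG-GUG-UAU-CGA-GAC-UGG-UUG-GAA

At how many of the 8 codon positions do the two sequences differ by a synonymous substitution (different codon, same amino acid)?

1

Codon 1: AUG Met / AUG Met — identical.
Codon 2: GUG Val / GUG Val — identical.
Codon 3: UGU Cys / UAU Tyr — nonsynonymous.
Codon 4: CGA Arg / CGA Arg — identical.
Codon 5: GAC Asp / GAC Asp — identical.
Codon 6: CAC His / UGG Trp — nonsynonymous.
Codon 7: UUG Leu / UUG Leu — identical.
Codon 8: GAG Glu / GAA Glu — synonymous.
Synonymous differences: 1.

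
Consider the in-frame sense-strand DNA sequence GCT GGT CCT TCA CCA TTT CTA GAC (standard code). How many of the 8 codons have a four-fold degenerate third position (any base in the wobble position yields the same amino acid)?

Codon 1 GCT (Ala): third position 4-fold.
Codon 2 GGT (Gly): third position 4-fold.
Codon 3 CCT (Pro): third position 4-fold.
Codon 4 TCA (Ser): third position 4-fold.
Codon 5 CCA (Pro): third position 4-fold.
Codon 6 TTT (Phe): third position 2-fold.
Codon 7 CTA (Leu): third position 4-fold.
Codon 8 GAC (Asp): third position 2-fold.
Four-fold degenerate third positions: 6.

6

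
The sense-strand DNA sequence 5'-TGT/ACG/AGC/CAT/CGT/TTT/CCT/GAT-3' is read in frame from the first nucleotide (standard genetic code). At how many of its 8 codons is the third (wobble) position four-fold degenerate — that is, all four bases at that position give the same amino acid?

3

Codon 1 TGT (Cys): third position 2-fold.
Codon 2 ACG (Thr): third position 4-fold.
Codon 3 AGC (Ser): third position 2-fold.
Codon 4 CAT (His): third position 2-fold.
Codon 5 CGT (Arg): third position 4-fold.
Codon 6 TTT (Phe): third position 2-fold.
Codon 7 CCT (Pro): third position 4-fold.
Codon 8 GAT (Asp): third position 2-fold.
Four-fold degenerate third positions: 3.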